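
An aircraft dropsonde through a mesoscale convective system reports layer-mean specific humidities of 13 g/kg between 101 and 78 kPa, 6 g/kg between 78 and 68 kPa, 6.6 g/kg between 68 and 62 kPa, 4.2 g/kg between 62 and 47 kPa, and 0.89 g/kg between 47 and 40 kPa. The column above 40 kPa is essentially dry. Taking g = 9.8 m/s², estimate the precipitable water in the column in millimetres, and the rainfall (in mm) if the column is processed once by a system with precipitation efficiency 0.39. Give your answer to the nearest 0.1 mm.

Precipitable water is the column-integrated vapour mass per unit area: PW = (1/g) Σ q̄ Δp, with q in kg/kg and Δp in Pa (1 kg/m² of water = 1 mm).
Layer 101–78 kPa: Δp = 230 hPa = 23000 Pa, q̄ = 0.013 kg/kg → 0.013 × 23000 / 9.8 = 30.51 mm
Layer 78–68 kPa: Δp = 100 hPa = 10000 Pa, q̄ = 0.006 kg/kg → 0.006 × 10000 / 9.8 = 6.12 mm
Layer 68–62 kPa: Δp = 60 hPa = 6000 Pa, q̄ = 0.0066 kg/kg → 0.0066 × 6000 / 9.8 = 4.04 mm
Layer 62–47 kPa: Δp = 150 hPa = 15000 Pa, q̄ = 0.0042 kg/kg → 0.0042 × 15000 / 9.8 = 6.43 mm
Layer 47–40 kPa: Δp = 70 hPa = 7000 Pa, q̄ = 0.00089 kg/kg → 0.00089 × 7000 / 9.8 = 0.64 mm
PW = 30.51 + 6.12 + 4.04 + 6.43 + 0.64 = 47.74 ≈ 47.7 mm.
Rainfall = ε × PW = 0.39 × 47.7 = 18.6 mm.

PW ≈ 47.7 mm; rainfall ≈ 18.6 mm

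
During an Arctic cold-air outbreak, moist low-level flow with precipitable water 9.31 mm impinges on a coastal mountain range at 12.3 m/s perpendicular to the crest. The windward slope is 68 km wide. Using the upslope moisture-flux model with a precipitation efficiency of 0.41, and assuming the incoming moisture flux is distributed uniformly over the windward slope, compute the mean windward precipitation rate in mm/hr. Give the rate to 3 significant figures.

R ≈ 2.49 mm/hr

Incoming column moisture flux per unit ridge length: F = V × PW = 12.3 × 9.31 = 114.513 mm·m/s.
Spread over the 68 km slope with efficiency ε = 0.41: R = ε·F/W = 0.41 × 114.513 / 68000 m = 6.904e-04 mm/s.
R = 6.904e-04 × 3600 = 2.49 mm/hr.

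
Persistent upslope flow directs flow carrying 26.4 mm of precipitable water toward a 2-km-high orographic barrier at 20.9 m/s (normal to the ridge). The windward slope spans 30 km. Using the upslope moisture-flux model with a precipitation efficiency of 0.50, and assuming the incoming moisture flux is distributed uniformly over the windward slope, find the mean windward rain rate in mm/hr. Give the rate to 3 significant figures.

Incoming column moisture flux per unit ridge length: F = V × PW = 20.9 × 26.4 = 551.76 mm·m/s.
Spread over the 30 km slope with efficiency ε = 0.50: R = ε·F/W = 0.50 × 551.76 / 30000 m = 9.196e-03 mm/s.
R = 9.196e-03 × 3600 = 33.1 mm/hr.

R ≈ 33.1 mm/hr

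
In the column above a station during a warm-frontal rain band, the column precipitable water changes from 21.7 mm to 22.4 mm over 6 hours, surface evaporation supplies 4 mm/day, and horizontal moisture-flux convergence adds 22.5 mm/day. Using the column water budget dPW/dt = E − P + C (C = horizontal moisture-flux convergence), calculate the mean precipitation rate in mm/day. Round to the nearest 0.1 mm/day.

P ≈ 23.7 mm/day

dPW/dt = (22.4 − 21.7) mm / (6/24 day) = +2.800 mm/day.
P = E + C − dPW/dt = 4 + (22.5) − (+2.800) = 23.7 mm/day.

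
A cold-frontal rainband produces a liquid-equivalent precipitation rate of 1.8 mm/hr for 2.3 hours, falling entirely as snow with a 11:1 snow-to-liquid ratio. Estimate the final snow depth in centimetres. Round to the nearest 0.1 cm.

snow depth ≈ 4.6 cm

Liquid-equivalent depth = 1.8 × 2.3 = 4.14 mm.
Snow depth = 4.14 mm × 11 = 45.54 mm = 4.6 cm.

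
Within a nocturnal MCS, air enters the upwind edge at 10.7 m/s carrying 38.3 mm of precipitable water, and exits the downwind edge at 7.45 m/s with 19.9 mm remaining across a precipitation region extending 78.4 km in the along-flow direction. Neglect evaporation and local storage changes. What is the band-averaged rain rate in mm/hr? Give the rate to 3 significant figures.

Column moisture flux per unit crosswind length is F = V × PW.
Inflow: F_in = 10.7 × 38.3 = 409.81 mm·m/s
Outflow: F_out = 7.45 × 19.9 = 148.255 mm·m/s
Steady-state rate R = (F_in − F_out)/L = (409.81 − 148.255) / 78400 m = 3.336e-03 mm/s.
R = 3.336e-03 × 3600 = 12.0 mm/hr.

R ≈ 12.0 mm/hr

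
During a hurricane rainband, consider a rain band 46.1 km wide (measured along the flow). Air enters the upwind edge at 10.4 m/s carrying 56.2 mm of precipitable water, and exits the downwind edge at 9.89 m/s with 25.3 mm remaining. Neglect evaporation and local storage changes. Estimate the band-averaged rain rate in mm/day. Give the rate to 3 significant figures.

Column moisture flux per unit crosswind length is F = V × PW.
Inflow: F_in = 10.4 × 56.2 = 584.48 mm·m/s
Outflow: F_out = 9.89 × 25.3 = 250.217 mm·m/s
Steady-state rate R = (F_in − F_out)/L = (584.48 − 250.217) / 46100 m = 7.251e-03 mm/s.
R = 7.251e-03 × 3600 × 24 = 626 mm/day.

R ≈ 626 mm/day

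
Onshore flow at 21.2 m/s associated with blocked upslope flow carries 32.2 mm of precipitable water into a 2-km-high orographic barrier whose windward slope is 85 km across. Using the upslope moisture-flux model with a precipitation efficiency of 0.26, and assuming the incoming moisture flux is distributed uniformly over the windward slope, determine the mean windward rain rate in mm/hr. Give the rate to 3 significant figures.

Incoming column moisture flux per unit ridge length: F = V × PW = 21.2 × 32.2 = 682.64 mm·m/s.
Spread over the 85 km slope with efficiency ε = 0.26: R = ε·F/W = 0.26 × 682.64 / 85000 m = 2.088e-03 mm/s.
R = 2.088e-03 × 3600 = 7.52 mm/hr.

R ≈ 7.52 mm/hr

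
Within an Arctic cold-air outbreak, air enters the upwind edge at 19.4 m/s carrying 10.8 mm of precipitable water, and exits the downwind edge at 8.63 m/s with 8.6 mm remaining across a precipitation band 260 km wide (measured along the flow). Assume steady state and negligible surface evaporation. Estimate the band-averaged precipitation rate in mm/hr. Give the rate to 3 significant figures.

R ≈ 1.87 mm/hr

Column moisture flux per unit crosswind length is F = V × PW.
Inflow: F_in = 19.4 × 10.8 = 209.52 mm·m/s
Outflow: F_out = 8.63 × 8.6 = 74.218 mm·m/s
Steady-state rate R = (F_in − F_out)/L = (209.52 − 74.218) / 260000 m = 5.204e-04 mm/s.
R = 5.204e-04 × 3600 = 1.87 mm/hr.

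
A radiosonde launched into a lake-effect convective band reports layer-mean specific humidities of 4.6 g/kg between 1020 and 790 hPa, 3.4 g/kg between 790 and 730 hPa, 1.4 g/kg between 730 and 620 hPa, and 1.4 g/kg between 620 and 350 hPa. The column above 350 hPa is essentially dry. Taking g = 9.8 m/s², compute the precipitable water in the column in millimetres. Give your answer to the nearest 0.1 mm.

Precipitable water is the column-integrated vapour mass per unit area: PW = (1/g) Σ q̄ Δp, with q in kg/kg and Δp in Pa (1 kg/m² of water = 1 mm).
Layer 1020–790 hPa: Δp = 230 hPa = 23000 Pa, q̄ = 0.0046 kg/kg → 0.0046 × 23000 / 9.8 = 10.80 mm
Layer 790–730 hPa: Δp = 60 hPa = 6000 Pa, q̄ = 0.0034 kg/kg → 0.0034 × 6000 / 9.8 = 2.08 mm
Layer 730–620 hPa: Δp = 110 hPa = 11000 Pa, q̄ = 0.0014 kg/kg → 0.0014 × 11000 / 9.8 = 1.57 mm
Layer 620–350 hPa: Δp = 270 hPa = 27000 Pa, q̄ = 0.0014 kg/kg → 0.0014 × 27000 / 9.8 = 3.86 mm
PW = 10.80 + 2.08 + 1.57 + 3.86 = 18.31 ≈ 18.3 mm.

PW ≈ 18.3 mm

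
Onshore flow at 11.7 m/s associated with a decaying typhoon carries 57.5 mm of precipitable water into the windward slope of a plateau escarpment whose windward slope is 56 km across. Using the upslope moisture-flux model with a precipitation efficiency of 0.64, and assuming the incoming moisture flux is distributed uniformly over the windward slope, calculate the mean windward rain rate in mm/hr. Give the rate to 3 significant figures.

R ≈ 27.7 mm/hr

Incoming column moisture flux per unit ridge length: F = V × PW = 11.7 × 57.5 = 672.75 mm·m/s.
Spread over the 56 km slope with efficiency ε = 0.64: R = ε·F/W = 0.64 × 672.75 / 56000 m = 7.689e-03 mm/s.
R = 7.689e-03 × 3600 = 27.7 mm/hr.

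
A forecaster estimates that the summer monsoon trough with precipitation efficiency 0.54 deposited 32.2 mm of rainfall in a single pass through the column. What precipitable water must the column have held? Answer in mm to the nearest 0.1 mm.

PW = rainfall / ε = 32.2 / 0.54 = 59.6 mm.

PW ≈ 59.6 mm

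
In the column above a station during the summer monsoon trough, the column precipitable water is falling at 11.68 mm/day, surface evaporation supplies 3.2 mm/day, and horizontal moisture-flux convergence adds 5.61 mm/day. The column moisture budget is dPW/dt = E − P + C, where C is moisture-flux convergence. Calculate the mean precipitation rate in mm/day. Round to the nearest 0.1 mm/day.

dPW/dt = -11.68 mm/day.
P = E + C − dPW/dt = 3.2 + (5.61) − (-11.68) = 20.5 mm/day.

P ≈ 20.5 mm/day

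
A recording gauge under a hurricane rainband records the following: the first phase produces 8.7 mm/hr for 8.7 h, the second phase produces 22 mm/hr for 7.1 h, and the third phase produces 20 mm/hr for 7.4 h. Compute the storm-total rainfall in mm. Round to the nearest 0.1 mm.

total ≈ 379.9 mm

Total = Σ Rᵢ Δtᵢ = 8.7 × 8.7 + 22 × 7.1 + 20 × 7.4
      = 75.69 + 156.2 + 148 = 379.9 mm.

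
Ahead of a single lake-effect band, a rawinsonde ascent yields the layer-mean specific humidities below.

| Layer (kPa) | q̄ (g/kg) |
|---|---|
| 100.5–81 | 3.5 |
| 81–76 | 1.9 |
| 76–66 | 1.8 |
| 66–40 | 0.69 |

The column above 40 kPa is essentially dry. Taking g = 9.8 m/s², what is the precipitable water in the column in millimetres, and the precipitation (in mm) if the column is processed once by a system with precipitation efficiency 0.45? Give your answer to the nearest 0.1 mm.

Precipitable water is the column-integrated vapour mass per unit area: PW = (1/g) Σ q̄ Δp, with q in kg/kg and Δp in Pa (1 kg/m² of water = 1 mm).
Layer 100.5–81 kPa: Δp = 195 hPa = 19500 Pa, q̄ = 0.0035 kg/kg → 0.0035 × 19500 / 9.8 = 6.96 mm
Layer 81–76 kPa: Δp = 50 hPa = 5000 Pa, q̄ = 0.0019 kg/kg → 0.0019 × 5000 / 9.8 = 0.97 mm
Layer 76–66 kPa: Δp = 100 hPa = 10000 Pa, q̄ = 0.0018 kg/kg → 0.0018 × 10000 / 9.8 = 1.84 mm
Layer 66–40 kPa: Δp = 260 hPa = 26000 Pa, q̄ = 0.00069 kg/kg → 0.00069 × 26000 / 9.8 = 1.83 mm
PW = 6.96 + 0.97 + 1.84 + 1.83 = 11.60 ≈ 11.6 mm.
Precipitation = ε × PW = 0.45 × 11.6 = 5.2 mm.

PW ≈ 11.6 mm; precipitation ≈ 5.2 mm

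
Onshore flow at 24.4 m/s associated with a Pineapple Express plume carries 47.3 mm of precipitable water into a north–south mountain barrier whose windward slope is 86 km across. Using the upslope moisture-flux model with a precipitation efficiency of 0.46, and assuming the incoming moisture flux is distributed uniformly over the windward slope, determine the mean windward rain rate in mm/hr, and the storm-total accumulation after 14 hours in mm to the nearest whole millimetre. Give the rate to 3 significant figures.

Incoming column moisture flux per unit ridge length: F = V × PW = 24.4 × 47.3 = 1154.12 mm·m/s.
Spread over the 86 km slope with efficiency ε = 0.46: R = ε·F/W = 0.46 × 1154.12 / 86000 m = 6.173e-03 mm/s.
R = 6.173e-03 × 3600 = 22.2 mm/hr.
Over 14 h: total = 22.2 × 14 = 310.8 ≈ 311 mm.

R ≈ 22.2 mm/hr; total ≈ 311 mm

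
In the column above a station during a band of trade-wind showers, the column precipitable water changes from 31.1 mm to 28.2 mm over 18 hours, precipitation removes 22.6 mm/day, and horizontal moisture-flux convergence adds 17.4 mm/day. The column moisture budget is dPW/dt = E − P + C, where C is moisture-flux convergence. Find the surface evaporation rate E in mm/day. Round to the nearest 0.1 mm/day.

E ≈ 1.3 mm/day

dPW/dt = (28.2 − 31.1) mm / (18/24 day) = -3.867 mm/day.
E = dPW/dt + P − C = (-3.867) + 22.6 − (17.4) = 1.3 mm/day.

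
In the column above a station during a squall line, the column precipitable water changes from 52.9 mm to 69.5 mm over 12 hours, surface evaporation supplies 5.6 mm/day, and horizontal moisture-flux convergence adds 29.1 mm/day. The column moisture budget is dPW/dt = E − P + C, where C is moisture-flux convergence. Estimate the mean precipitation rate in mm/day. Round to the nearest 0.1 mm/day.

P ≈ 1.5 mm/day

dPW/dt = (69.5 − 52.9) mm / (12/24 day) = +33.200 mm/day.
P = E + C − dPW/dt = 5.6 + (29.1) − (+33.200) = 1.5 mm/day.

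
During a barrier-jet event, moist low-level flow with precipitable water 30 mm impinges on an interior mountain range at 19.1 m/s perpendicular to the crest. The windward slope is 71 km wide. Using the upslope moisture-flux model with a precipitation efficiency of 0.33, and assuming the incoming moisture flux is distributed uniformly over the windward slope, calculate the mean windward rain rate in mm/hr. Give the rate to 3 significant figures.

Incoming column moisture flux per unit ridge length: F = V × PW = 19.1 × 30 = 573 mm·m/s.
Spread over the 71 km slope with efficiency ε = 0.33: R = ε·F/W = 0.33 × 573 / 71000 m = 2.663e-03 mm/s.
R = 2.663e-03 × 3600 = 9.59 mm/hr.

R ≈ 9.59 mm/hr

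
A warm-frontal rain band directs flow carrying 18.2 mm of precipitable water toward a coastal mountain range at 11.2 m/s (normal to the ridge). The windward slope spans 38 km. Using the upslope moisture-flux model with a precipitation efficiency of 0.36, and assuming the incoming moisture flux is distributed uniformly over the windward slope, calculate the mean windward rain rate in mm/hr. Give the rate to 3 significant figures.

Incoming column moisture flux per unit ridge length: F = V × PW = 11.2 × 18.2 = 203.84 mm·m/s.
Spread over the 38 km slope with efficiency ε = 0.36: R = ε·F/W = 0.36 × 203.84 / 38000 m = 1.931e-03 mm/s.
R = 1.931e-03 × 3600 = 6.95 mm/hr.

R ≈ 6.95 mm/hr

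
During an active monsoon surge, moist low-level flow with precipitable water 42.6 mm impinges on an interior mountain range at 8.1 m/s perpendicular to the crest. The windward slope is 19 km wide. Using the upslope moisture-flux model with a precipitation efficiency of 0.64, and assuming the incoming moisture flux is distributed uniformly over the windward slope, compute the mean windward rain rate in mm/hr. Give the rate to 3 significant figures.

R ≈ 41.8 mm/hr

Incoming column moisture flux per unit ridge length: F = V × PW = 8.1 × 42.6 = 345.06 mm·m/s.
Spread over the 19 km slope with efficiency ε = 0.64: R = ε·F/W = 0.64 × 345.06 / 19000 m = 1.162e-02 mm/s.
R = 1.162e-02 × 3600 = 41.8 mm/hr.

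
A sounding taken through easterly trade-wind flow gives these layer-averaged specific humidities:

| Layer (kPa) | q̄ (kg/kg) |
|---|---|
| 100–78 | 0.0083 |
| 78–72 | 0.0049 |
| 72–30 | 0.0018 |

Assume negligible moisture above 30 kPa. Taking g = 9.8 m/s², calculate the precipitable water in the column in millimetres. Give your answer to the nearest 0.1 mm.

Precipitable water is the column-integrated vapour mass per unit area: PW = (1/g) Σ q̄ Δp, with q in kg/kg and Δp in Pa (1 kg/m² of water = 1 mm).
Layer 100–78 kPa: Δp = 220 hPa = 22000 Pa, q̄ = 0.0083 kg/kg → 0.0083 × 22000 / 9.8 = 18.63 mm
Layer 78–72 kPa: Δp = 60 hPa = 6000 Pa, q̄ = 0.0049 kg/kg → 0.0049 × 6000 / 9.8 = 3.00 mm
Layer 72–30 kPa: Δp = 420 hPa = 42000 Pa, q̄ = 0.0018 kg/kg → 0.0018 × 42000 / 9.8 = 7.71 mm
PW = 18.63 + 3.00 + 7.71 = 29.34 ≈ 29.3 mm.

PW ≈ 29.3 mm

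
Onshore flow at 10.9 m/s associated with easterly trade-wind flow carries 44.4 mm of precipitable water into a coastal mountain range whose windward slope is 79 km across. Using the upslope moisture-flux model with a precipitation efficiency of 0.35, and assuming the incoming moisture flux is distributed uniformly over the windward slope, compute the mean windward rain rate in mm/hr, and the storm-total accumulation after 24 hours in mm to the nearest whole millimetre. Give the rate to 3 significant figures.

Incoming column moisture flux per unit ridge length: F = V × PW = 10.9 × 44.4 = 483.96 mm·m/s.
Spread over the 79 km slope with efficiency ε = 0.35: R = ε·F/W = 0.35 × 483.96 / 79000 m = 2.144e-03 mm/s.
R = 2.144e-03 × 3600 = 7.72 mm/hr.
Over 24 h: total = 7.72 × 24 = 185.28 ≈ 185 mm.

R ≈ 7.72 mm/hr; total ≈ 185 mm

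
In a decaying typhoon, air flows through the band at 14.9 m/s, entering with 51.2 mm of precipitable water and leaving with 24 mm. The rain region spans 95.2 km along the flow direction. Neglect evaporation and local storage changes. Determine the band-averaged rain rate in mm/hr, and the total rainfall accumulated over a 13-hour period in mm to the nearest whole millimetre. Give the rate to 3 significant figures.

Column moisture flux per unit crosswind length is F = V × PW.
Inflow: F_in = 14.9 × 51.2 = 762.88 mm·m/s
Outflow: F_out = 14.9 × 24 = 357.6 mm·m/s
Steady-state rate R = (F_in − F_out)/L = (762.88 − 357.6) / 95200 m = 4.257e-03 mm/s.
R = 4.257e-03 × 3600 = 15.3 mm/hr.
Over 13 h: total = 15.3 × 13 = 198.9 ≈ 199 mm.

R ≈ 15.3 mm/hr; total ≈ 199 mm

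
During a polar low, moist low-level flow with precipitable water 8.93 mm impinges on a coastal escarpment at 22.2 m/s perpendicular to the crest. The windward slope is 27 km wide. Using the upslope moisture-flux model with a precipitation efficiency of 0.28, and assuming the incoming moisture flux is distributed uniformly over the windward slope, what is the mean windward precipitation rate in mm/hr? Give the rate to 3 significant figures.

R ≈ 7.40 mm/hr

Incoming column moisture flux per unit ridge length: F = V × PW = 22.2 × 8.93 = 198.246 mm·m/s.
Spread over the 27 km slope with efficiency ε = 0.28: R = ε·F/W = 0.28 × 198.246 / 27000 m = 2.056e-03 mm/s.
R = 2.056e-03 × 3600 = 7.40 mm/hr.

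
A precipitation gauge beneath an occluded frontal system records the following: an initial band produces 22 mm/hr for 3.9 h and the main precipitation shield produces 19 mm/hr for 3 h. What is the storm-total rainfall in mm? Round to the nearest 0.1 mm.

total ≈ 142.8 mm

Total = Σ Rᵢ Δtᵢ = 22 × 3.9 + 19 × 3
      = 85.8 + 57 = 142.8 mm.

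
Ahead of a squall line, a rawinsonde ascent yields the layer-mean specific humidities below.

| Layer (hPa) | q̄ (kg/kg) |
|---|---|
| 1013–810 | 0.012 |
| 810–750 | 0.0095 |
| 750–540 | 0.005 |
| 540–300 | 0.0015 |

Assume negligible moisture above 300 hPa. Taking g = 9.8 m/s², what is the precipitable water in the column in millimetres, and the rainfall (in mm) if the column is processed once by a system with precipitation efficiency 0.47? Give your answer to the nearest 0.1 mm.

Precipitable water is the column-integrated vapour mass per unit area: PW = (1/g) Σ q̄ Δp, with q in kg/kg and Δp in Pa (1 kg/m² of water = 1 mm).
Layer 1013–810 hPa: Δp = 203 hPa = 20300 Pa, q̄ = 0.012 kg/kg → 0.012 × 20300 / 9.8 = 24.86 mm
Layer 810–750 hPa: Δp = 60 hPa = 6000 Pa, q̄ = 0.0095 kg/kg → 0.0095 × 6000 / 9.8 = 5.82 mm
Layer 750–540 hPa: Δp = 210 hPa = 21000 Pa, q̄ = 0.005 kg/kg → 0.005 × 21000 / 9.8 = 10.71 mm
Layer 540–300 hPa: Δp = 240 hPa = 24000 Pa, q̄ = 0.0015 kg/kg → 0.0015 × 24000 / 9.8 = 3.67 mm
PW = 24.86 + 5.82 + 10.71 + 3.67 = 45.06 ≈ 45.1 mm.
Rainfall = ε × PW = 0.47 × 45.1 = 21.2 mm.

PW ≈ 45.1 mm; rainfall ≈ 21.2 mm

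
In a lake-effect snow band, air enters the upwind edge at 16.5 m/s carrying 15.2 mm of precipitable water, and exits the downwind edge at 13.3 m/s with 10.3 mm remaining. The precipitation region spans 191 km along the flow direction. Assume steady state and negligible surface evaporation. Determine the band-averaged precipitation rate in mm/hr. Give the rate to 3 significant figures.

R ≈ 2.15 mm/hr

Column moisture flux per unit crosswind length is F = V × PW.
Inflow: F_in = 16.5 × 15.2 = 250.8 mm·m/s
Outflow: F_out = 13.3 × 10.3 = 136.99 mm·m/s
Steady-state rate R = (F_in − F_out)/L = (250.8 − 136.99) / 191000 m = 5.959e-04 mm/s.
R = 5.959e-04 × 3600 = 2.15 mm/hr.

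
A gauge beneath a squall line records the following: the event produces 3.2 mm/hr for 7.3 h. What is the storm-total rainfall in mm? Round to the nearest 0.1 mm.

total ≈ 23.4 mm

Total = Σ Rᵢ Δtᵢ = 3.2 × 7.3
      = 23.36 = 23.4 mm.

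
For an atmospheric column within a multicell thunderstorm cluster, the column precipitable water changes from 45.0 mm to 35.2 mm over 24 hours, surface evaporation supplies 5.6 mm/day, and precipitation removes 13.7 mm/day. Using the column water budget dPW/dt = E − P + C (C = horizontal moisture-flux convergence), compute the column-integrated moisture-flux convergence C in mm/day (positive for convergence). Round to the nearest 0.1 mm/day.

dPW/dt = (35.2 − 45.0) mm / (24/24 day) = -9.800 mm/day.
C = dPW/dt − E + P = (-9.800) − 5.6 + 13.7 = -1.7 mm/day.

C ≈ -1.7 mm/day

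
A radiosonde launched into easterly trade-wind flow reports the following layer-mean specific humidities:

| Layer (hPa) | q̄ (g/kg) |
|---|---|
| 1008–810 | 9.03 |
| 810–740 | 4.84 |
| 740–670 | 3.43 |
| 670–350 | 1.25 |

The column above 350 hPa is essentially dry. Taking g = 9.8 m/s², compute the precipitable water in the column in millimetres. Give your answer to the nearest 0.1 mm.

Precipitable water is the column-integrated vapour mass per unit area: PW = (1/g) Σ q̄ Δp, with q in kg/kg and Δp in Pa (1 kg/m² of water = 1 mm).
Layer 1008–810 hPa: Δp = 198 hPa = 19800 Pa, q̄ = 0.00903 kg/kg → 0.00903 × 19800 / 9.8 = 18.24 mm
Layer 810–740 hPa: Δp = 70 hPa = 7000 Pa, q̄ = 0.00484 kg/kg → 0.00484 × 7000 / 9.8 = 3.46 mm
Layer 740–670 hPa: Δp = 70 hPa = 7000 Pa, q̄ = 0.00343 kg/kg → 0.00343 × 7000 / 9.8 = 2.45 mm
Layer 670–350 hPa: Δp = 320 hPa = 32000 Pa, q̄ = 0.00125 kg/kg → 0.00125 × 32000 / 9.8 = 4.08 mm
PW = 18.24 + 3.46 + 2.45 + 4.08 = 28.23 ≈ 28.2 mm.

PW ≈ 28.2 mm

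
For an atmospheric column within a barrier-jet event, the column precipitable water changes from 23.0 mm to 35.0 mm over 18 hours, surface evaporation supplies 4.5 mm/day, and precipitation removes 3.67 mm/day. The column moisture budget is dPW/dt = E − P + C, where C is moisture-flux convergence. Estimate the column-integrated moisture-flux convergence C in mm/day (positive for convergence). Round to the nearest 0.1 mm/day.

C ≈ 15.2 mm/day

dPW/dt = (35.0 − 23.0) mm / (18/24 day) = +16.000 mm/day.
C = dPW/dt − E + P = (+16.000) − 4.5 + 3.67 = 15.2 mm/day.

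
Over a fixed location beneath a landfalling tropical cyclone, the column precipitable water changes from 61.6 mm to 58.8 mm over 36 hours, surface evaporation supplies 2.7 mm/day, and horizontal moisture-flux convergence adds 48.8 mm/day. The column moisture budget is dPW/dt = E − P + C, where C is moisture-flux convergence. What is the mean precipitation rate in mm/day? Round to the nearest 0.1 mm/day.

dPW/dt = (58.8 − 61.6) mm / (36/24 day) = -1.867 mm/day.
P = E + C − dPW/dt = 2.7 + (48.8) − (-1.867) = 53.4 mm/day.

P ≈ 53.4 mm/day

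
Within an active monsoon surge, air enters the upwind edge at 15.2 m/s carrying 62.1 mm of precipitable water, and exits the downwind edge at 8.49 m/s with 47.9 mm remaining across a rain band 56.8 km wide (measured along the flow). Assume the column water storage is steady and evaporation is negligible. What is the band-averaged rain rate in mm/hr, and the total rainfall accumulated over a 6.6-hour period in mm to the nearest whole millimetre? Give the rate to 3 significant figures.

R ≈ 34.1 mm/hr; total ≈ 225 mm

Column moisture flux per unit crosswind length is F = V × PW.
Inflow: F_in = 15.2 × 62.1 = 943.92 mm·m/s
Outflow: F_out = 8.49 × 47.9 = 406.671 mm·m/s
Steady-state rate R = (F_in − F_out)/L = (943.92 − 406.671) / 56800 m = 9.459e-03 mm/s.
R = 9.459e-03 × 3600 = 34.1 mm/hr.
Over 6.6 h: total = 34.1 × 6.6 = 225.06 ≈ 225 mm.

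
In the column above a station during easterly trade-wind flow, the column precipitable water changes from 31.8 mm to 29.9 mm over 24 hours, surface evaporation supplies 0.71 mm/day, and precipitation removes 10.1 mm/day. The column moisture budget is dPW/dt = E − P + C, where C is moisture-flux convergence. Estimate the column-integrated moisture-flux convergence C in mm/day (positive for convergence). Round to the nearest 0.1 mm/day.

C ≈ 7.5 mm/day

dPW/dt = (29.9 − 31.8) mm / (24/24 day) = -1.900 mm/day.
C = dPW/dt − E + P = (-1.900) − 0.71 + 10.1 = 7.5 mm/day.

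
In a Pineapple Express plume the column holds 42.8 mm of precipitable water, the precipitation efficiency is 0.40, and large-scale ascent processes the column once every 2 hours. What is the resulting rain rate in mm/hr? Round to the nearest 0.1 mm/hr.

Each overturning extracts ε × PW = 0.40 × 42.8 = 17.12 mm.
Rate = ε·PW / τ = 17.12 / 2 h = 8.6 mm/hr.

R ≈ 8.6 mm/hr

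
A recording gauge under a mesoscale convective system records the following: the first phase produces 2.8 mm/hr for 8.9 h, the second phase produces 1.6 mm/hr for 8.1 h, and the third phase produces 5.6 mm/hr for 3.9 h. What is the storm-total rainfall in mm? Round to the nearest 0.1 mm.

Total = Σ Rᵢ Δtᵢ = 2.8 × 8.9 + 1.6 × 8.1 + 5.6 × 3.9
      = 24.92 + 12.96 + 21.84 = 59.7 mm.

total ≈ 59.7 mm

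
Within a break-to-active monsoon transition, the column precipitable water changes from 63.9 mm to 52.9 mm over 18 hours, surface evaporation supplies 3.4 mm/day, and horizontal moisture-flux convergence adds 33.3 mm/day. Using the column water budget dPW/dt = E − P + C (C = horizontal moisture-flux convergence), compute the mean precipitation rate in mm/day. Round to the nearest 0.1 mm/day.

dPW/dt = (52.9 − 63.9) mm / (18/24 day) = -14.667 mm/day.
P = E + C − dPW/dt = 3.4 + (33.3) − (-14.667) = 51.4 mm/day.

P ≈ 51.4 mm/day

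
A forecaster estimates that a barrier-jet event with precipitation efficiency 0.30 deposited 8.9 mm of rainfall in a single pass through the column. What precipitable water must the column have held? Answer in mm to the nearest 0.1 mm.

PW ≈ 29.7 mm

PW = rainfall / ε = 8.9 / 0.30 = 29.7 mm.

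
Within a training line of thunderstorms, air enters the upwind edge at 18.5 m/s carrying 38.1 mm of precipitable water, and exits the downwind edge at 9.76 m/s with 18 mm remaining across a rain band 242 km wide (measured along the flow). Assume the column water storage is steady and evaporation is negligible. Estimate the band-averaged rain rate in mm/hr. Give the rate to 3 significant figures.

R ≈ 7.87 mm/hr

Column moisture flux per unit crosswind length is F = V × PW.
Inflow: F_in = 18.5 × 38.1 = 704.85 mm·m/s
Outflow: F_out = 9.76 × 18 = 175.68 mm·m/s
Steady-state rate R = (F_in − F_out)/L = (704.85 − 175.68) / 242000 m = 2.187e-03 mm/s.
R = 2.187e-03 × 3600 = 7.87 mm/hr.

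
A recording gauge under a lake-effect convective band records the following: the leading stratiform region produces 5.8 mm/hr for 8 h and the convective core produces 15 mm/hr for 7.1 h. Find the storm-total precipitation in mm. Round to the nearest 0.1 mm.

total ≈ 152.9 mm

Total = Σ Rᵢ Δtᵢ = 5.8 × 8 + 15 × 7.1
      = 46.4 + 106.5 = 152.9 mm.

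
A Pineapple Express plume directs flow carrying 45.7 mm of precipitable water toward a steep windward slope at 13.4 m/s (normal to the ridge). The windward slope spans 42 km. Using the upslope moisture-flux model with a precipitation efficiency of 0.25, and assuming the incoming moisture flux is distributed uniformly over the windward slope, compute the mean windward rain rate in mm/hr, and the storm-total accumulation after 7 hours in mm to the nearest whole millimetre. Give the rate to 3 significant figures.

Incoming column moisture flux per unit ridge length: F = V × PW = 13.4 × 45.7 = 612.38 mm·m/s.
Spread over the 42 km slope with efficiency ε = 0.25: R = ε·F/W = 0.25 × 612.38 / 42000 m = 3.645e-03 mm/s.
R = 3.645e-03 × 3600 = 13.1 mm/hr.
Over 7 h: total = 13.1 × 7 = 91.7 ≈ 92 mm.

R ≈ 13.1 mm/hr; total ≈ 92 mm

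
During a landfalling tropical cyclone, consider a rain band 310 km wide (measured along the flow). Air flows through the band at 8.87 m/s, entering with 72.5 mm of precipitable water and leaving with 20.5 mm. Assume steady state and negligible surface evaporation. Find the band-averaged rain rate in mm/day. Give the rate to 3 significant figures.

R ≈ 129 mm/day

Column moisture flux per unit crosswind length is F = V × PW.
Inflow: F_in = 8.87 × 72.5 = 643.075 mm·m/s
Outflow: F_out = 8.87 × 20.5 = 181.835 mm·m/s
Steady-state rate R = (F_in − F_out)/L = (643.075 − 181.835) / 310000 m = 1.488e-03 mm/s.
R = 1.488e-03 × 3600 × 24 = 129 mm/day.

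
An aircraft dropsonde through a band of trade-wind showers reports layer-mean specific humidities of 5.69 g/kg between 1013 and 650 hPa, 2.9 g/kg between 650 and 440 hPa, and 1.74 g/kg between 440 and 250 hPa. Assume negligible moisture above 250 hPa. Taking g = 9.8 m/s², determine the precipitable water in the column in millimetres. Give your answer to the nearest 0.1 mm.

Precipitable water is the column-integrated vapour mass per unit area: PW = (1/g) Σ q̄ Δp, with q in kg/kg and Δp in Pa (1 kg/m² of water = 1 mm).
Layer 1013–650 hPa: Δp = 363 hPa = 36300 Pa, q̄ = 0.00569 kg/kg → 0.00569 × 36300 / 9.8 = 21.08 mm
Layer 650–440 hPa: Δp = 210 hPa = 21000 Pa, q̄ = 0.0029 kg/kg → 0.0029 × 21000 / 9.8 = 6.21 mm
Layer 440–250 hPa: Δp = 190 hPa = 19000 Pa, q̄ = 0.00174 kg/kg → 0.00174 × 19000 / 9.8 = 3.37 mm
PW = 21.08 + 6.21 + 3.37 = 30.66 ≈ 30.7 mm.

PW ≈ 30.7 mm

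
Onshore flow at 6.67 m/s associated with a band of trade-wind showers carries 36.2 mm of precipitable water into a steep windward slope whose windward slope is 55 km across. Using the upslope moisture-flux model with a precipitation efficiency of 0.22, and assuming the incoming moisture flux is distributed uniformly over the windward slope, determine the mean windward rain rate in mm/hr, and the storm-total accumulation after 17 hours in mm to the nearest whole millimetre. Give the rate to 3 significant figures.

Incoming column moisture flux per unit ridge length: F = V × PW = 6.67 × 36.2 = 241.454 mm·m/s.
Spread over the 55 km slope with efficiency ε = 0.22: R = ε·F/W = 0.22 × 241.454 / 55000 m = 9.658e-04 mm/s.
R = 9.658e-04 × 3600 = 3.48 mm/hr.
Over 17 h: total = 3.48 × 17 = 59.16 ≈ 59 mm.

R ≈ 3.48 mm/hr; total ≈ 59 mm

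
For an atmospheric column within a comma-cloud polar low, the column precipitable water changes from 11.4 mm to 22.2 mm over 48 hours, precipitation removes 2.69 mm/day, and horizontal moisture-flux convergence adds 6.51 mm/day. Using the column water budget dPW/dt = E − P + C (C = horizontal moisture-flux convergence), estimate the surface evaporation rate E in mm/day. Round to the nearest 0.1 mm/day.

dPW/dt = (22.2 − 11.4) mm / (48/24 day) = +5.400 mm/day.
E = dPW/dt + P − C = (+5.400) + 2.69 − (6.51) = 1.6 mm/day.

E ≈ 1.6 mm/day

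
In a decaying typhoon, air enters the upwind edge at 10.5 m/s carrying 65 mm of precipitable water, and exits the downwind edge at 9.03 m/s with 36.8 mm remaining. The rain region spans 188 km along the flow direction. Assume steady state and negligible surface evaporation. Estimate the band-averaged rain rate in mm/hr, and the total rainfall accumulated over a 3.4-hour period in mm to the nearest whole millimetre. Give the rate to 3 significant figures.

R ≈ 6.71 mm/hr; total ≈ 23 mm

Column moisture flux per unit crosswind length is F = V × PW.
Inflow: F_in = 10.5 × 65 = 682.5 mm·m/s
Outflow: F_out = 9.03 × 36.8 = 332.304 mm·m/s
Steady-state rate R = (F_in − F_out)/L = (682.5 − 332.304) / 188000 m = 1.863e-03 mm/s.
R = 1.863e-03 × 3600 = 6.71 mm/hr.
Over 3.4 h: total = 6.71 × 3.4 = 22.814 ≈ 23 mm.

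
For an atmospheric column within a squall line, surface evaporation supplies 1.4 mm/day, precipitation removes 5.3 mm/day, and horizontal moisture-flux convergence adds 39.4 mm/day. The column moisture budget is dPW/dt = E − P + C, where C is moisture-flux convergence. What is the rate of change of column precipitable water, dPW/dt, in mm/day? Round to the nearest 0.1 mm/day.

dPW/dt ≈ 35.5 mm/day

dPW/dt = E − P + C = 1.4 − 5.3 + (39.4) = 35.5 mm/day.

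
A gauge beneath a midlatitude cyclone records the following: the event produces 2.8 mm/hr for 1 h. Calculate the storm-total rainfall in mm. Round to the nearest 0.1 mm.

Total = Σ Rᵢ Δtᵢ = 2.8 × 1
      = 2.8 = 2.8 mm.

total ≈ 2.8 mm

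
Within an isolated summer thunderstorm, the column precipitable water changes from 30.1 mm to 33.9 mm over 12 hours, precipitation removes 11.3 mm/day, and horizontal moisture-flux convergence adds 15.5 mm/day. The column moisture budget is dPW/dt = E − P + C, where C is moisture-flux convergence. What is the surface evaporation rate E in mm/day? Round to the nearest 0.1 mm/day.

E ≈ 3.4 mm/day

dPW/dt = (33.9 − 30.1) mm / (12/24 day) = +7.600 mm/day.
E = dPW/dt + P − C = (+7.600) + 11.3 − (15.5) = 3.4 mm/day.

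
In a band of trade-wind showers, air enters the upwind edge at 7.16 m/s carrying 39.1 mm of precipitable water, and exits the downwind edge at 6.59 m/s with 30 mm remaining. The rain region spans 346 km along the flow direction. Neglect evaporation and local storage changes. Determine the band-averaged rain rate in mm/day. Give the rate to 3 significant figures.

Column moisture flux per unit crosswind length is F = V × PW.
Inflow: F_in = 7.16 × 39.1 = 279.956 mm·m/s
Outflow: F_out = 6.59 × 30 = 197.7 mm·m/s
Steady-state rate R = (F_in − F_out)/L = (279.956 − 197.7) / 346000 m = 2.377e-04 mm/s.
R = 2.377e-04 × 3600 × 24 = 20.5 mm/day.

R ≈ 20.5 mm/day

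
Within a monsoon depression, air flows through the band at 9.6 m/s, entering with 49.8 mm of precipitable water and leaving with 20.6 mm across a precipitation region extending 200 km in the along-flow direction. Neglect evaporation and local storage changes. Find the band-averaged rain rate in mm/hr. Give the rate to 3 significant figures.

R ≈ 5.05 mm/hr

Column moisture flux per unit crosswind length is F = V × PW.
Inflow: F_in = 9.6 × 49.8 = 478.08 mm·m/s
Outflow: F_out = 9.6 × 20.6 = 197.76 mm·m/s
Steady-state rate R = (F_in − F_out)/L = (478.08 − 197.76) / 200000 m = 1.402e-03 mm/s.
R = 1.402e-03 × 3600 = 5.05 mm/hr.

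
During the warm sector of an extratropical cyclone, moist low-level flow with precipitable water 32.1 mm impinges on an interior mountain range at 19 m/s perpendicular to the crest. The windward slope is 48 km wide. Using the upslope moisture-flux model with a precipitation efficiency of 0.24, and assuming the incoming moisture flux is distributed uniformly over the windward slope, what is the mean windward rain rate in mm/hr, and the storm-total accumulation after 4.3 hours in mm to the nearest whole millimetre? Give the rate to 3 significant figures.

R ≈ 11.0 mm/hr; total ≈ 47 mm

Incoming column moisture flux per unit ridge length: F = V × PW = 19 × 32.1 = 609.9 mm·m/s.
Spread over the 48 km slope with efficiency ε = 0.24: R = ε·F/W = 0.24 × 609.9 / 48000 m = 3.050e-03 mm/s.
R = 3.050e-03 × 3600 = 11.0 mm/hr.
Over 4.3 h: total = 11.0 × 4.3 = 47.3 ≈ 47 mm.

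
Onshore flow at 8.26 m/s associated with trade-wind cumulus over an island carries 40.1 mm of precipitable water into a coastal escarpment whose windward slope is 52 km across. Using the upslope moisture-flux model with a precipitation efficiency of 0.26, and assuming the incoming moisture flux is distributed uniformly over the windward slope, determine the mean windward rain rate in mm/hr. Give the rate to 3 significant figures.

R ≈ 5.96 mm/hr

Incoming column moisture flux per unit ridge length: F = V × PW = 8.26 × 40.1 = 331.226 mm·m/s.
Spread over the 52 km slope with efficiency ε = 0.26: R = ε·F/W = 0.26 × 331.226 / 52000 m = 1.656e-03 mm/s.
R = 1.656e-03 × 3600 = 5.96 mm/hr.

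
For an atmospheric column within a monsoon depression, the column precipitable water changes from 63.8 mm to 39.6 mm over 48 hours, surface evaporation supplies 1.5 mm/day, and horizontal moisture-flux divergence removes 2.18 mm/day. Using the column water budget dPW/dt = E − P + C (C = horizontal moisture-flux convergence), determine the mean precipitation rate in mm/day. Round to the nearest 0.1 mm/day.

dPW/dt = (39.6 − 63.8) mm / (48/24 day) = -12.100 mm/day.
P = E + C − dPW/dt = 1.5 + (-2.18) − (-12.100) = 11.4 mm/day.

P ≈ 11.4 mm/day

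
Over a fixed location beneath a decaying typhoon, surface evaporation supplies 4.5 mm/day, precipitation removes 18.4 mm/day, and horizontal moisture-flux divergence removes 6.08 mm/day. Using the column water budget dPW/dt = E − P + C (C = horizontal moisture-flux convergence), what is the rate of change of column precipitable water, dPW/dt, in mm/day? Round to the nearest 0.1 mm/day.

dPW/dt = E − P + C = 4.5 − 18.4 + (-6.08) = -20.0 mm/day.

dPW/dt ≈ -20.0 mm/day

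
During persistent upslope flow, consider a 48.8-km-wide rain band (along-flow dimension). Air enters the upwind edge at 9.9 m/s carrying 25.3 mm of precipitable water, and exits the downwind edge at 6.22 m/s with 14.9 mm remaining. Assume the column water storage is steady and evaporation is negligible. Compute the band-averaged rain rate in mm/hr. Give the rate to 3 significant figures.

Column moisture flux per unit crosswind length is F = V × PW.
Inflow: F_in = 9.9 × 25.3 = 250.47 mm·m/s
Outflow: F_out = 6.22 × 14.9 = 92.678 mm·m/s
Steady-state rate R = (F_in − F_out)/L = (250.47 − 92.678) / 48800 m = 3.233e-03 mm/s.
R = 3.233e-03 × 3600 = 11.6 mm/hr.

R ≈ 11.6 mm/hr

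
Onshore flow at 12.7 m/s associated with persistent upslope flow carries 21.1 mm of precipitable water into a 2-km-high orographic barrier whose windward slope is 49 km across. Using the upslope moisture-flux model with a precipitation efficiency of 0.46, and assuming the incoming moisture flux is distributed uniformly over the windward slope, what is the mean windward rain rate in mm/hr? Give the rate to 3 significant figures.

R ≈ 9.06 mm/hr

Incoming column moisture flux per unit ridge length: F = V × PW = 12.7 × 21.1 = 267.97 mm·m/s.
Spread over the 49 km slope with efficiency ε = 0.46: R = ε·F/W = 0.46 × 267.97 / 49000 m = 2.516e-03 mm/s.
R = 2.516e-03 × 3600 = 9.06 mm/hr.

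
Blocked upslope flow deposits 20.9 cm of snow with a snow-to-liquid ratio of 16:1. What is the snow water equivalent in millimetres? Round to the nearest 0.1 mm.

SWE = snow depth / ratio = 20.9 cm / 16 = 1.306 cm = 13.1 mm.

SWE ≈ 13.1 mm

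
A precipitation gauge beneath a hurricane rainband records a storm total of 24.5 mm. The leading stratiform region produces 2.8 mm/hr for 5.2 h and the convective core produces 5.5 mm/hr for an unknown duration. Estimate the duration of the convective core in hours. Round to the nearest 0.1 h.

duration ≈ 1.8 h

Known phases: 2.8 × 5.2 = 14.56 mm.
Remaining depth = 24.5 − 14.56 = 9.94 mm.
Duration = 9.94 / 5.5 = 1.8 h.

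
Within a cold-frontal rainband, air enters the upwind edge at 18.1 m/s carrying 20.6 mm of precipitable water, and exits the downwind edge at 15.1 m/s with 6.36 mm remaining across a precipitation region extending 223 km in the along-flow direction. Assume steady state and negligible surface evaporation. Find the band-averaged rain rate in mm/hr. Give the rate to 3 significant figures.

Column moisture flux per unit crosswind length is F = V × PW.
Inflow: F_in = 18.1 × 20.6 = 372.86 mm·m/s
Outflow: F_out = 15.1 × 6.36 = 96.036 mm·m/s
Steady-state rate R = (F_in − F_out)/L = (372.86 − 96.036) / 223000 m = 1.241e-03 mm/s.
R = 1.241e-03 × 3600 = 4.47 mm/hr.

R ≈ 4.47 mm/hr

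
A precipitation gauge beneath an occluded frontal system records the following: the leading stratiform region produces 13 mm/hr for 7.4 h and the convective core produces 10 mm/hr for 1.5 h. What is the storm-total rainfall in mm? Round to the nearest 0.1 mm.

Total = Σ Rᵢ Δtᵢ = 13 × 7.4 + 10 × 1.5
      = 96.2 + 15 = 111.2 mm.

total ≈ 111.2 mm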